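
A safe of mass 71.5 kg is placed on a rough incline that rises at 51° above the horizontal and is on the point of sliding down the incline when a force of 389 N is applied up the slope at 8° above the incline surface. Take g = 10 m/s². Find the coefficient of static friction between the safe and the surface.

On the verge of sliding down the incline, friction is at its maximum μN and acts up the slope.
Perpendicular to incline: N = W cos 51° − P sin 8° = 450 − 54.14 = 395.8 N.
Along incline: P cos 8° + μN = W sin 51° → μ = (W sin 51° − P cos 8°) / N = 0.4306.

μ ≈ 0.431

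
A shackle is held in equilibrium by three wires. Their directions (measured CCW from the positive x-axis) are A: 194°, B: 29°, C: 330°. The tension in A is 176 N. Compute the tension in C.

T_C ≈ 53.1 N

Resolve: ΣF_x = 176 cos 194° + T_B cos 29° + T_C cos 330° = 0.
        ΣF_y = 176 sin 194° + T_B sin 29° + T_C sin 330° = 0.
The known terms sum to (-170.8, -42.58) N, so 0.8746 T_B + 0.8660 T_C = 170.8 and 0.4848 T_B − 0.5000 T_C = 42.58.
Solving simultaneously: T_B = 142.6 N, T_C = 53.14 N.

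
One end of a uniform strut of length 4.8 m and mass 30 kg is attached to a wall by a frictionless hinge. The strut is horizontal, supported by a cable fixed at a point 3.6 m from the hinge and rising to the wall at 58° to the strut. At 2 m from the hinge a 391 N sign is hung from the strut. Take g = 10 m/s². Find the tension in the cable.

Take torques about the hinge: T sin 58° · 3.6 = 30×10×2.4 + 391×2 = 1502 N·m.
So T = 1502 / (0.8480 × 3.6) = 491.98 N.

T ≈ 492 N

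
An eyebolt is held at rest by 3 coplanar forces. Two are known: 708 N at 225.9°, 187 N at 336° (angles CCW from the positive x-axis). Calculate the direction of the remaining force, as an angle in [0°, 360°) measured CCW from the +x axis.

θ ≈ 61.2°

Sum the known components: ΣF_x = -321.9 N, ΣF_y = -584.5 N.
For equilibrium the remaining force must supply (−ΣF_x, −ΣF_y) = (321.9, 584.5) N.
Magnitude = √((321.9)² + (584.5)²) = 667.3 N; direction = atan2(584.5, 321.9) = 61.2°.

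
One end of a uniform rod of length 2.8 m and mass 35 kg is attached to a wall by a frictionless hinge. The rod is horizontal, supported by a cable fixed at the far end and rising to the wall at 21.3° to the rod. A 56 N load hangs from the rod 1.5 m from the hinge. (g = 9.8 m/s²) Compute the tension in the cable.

Take torques about the hinge: T sin 21.3° · 2.8 = 35×9.8×1.4 + 56×1.5 = 564.2 N·m.
So T = 564.2 / (0.3633 × 2.8) = 554.71 N.

T ≈ 555 N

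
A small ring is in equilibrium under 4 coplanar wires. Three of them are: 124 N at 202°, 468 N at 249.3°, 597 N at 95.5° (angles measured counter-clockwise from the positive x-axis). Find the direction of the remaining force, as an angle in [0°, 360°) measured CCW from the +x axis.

θ ≈ 342°

Sum the known components: ΣF_x = -337.6 N, ΣF_y = 110 N.
For equilibrium the remaining force must supply (−ΣF_x, −ΣF_y) = (337.6, -110) N.
Magnitude = √((337.6)² + (-110)²) = 355.1 N; direction = atan2(-110, 337.6) = 342.0°.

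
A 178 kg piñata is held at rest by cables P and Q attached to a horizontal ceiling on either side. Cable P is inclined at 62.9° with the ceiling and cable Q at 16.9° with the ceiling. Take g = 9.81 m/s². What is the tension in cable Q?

T_Q ≈ 808 N

Weight W = 178 × 9.81 = 1746 N acts straight down.
Horizontal: T_P cos 62.9° = T_Q cos 16.9°  →  T_P = 2.1 T_Q.
Vertical: T_P sin 62.9° + T_Q sin 16.9° = 1746.
Substituting the horizontal relation into the vertical equation gives 2.16 T_Q = 1746, so T_Q = 808.2 N.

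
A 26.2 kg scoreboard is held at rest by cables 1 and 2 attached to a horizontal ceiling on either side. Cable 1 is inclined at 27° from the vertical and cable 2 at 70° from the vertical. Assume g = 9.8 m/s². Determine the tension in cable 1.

T_1 ≈ 243 N

Angles from the horizontal: cable 1 is 90° − 27° = 63°, cable 2 is 90° − 70° = 20°.
Weight W = 26.2 × 9.8 = 256.8 N acts straight down.
Horizontal: T_1 cos 63° = T_2 cos 20°  →  T_2 = 0.4831 T_1.
Vertical: T_1 sin 63° + T_2 sin 20° = 256.8.
Substituting the horizontal relation into the vertical equation gives 1.056 T_1 = 256.8, so T_1 = 243.1 N.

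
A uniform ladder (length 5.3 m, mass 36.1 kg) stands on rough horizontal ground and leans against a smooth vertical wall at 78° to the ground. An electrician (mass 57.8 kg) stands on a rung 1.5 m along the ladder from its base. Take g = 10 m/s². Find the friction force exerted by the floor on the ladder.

Torques about the foot: N_wall · 5.3 sin 78° = 36.1×10×2.65 cos 78° + 57.8×10×1.5 cos 78° → N_wall = 73.138 N.
ΣF_x = 0: f_floor = N_wall = 73.138 N.

f ≈ 73.1 N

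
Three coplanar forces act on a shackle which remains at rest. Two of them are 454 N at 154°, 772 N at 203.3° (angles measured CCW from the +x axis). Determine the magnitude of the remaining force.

Sum the known components: ΣF_x = -1117 N, ΣF_y = -106.3 N.
For equilibrium the remaining force must supply (−ΣF_x, −ΣF_y) = (1117, 106.3) N.
Magnitude = √((1117)² + (106.3)²) = 1122 N; direction = atan2(106.3, 1117) = 5.4°.

F ≈ 1120 N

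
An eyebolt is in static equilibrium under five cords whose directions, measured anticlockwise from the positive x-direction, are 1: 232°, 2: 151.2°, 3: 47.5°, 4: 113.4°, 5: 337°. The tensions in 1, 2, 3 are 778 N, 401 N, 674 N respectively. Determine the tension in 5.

Resolve: ΣF_x = 778 cos 232° + 401 cos 151.2° + 674 cos 47.5° + T_4 cos 113.4° + T_5 cos 337° = 0.
        ΣF_y = 778 sin 232° + 401 sin 151.2° + 674 sin 47.5° + T_4 sin 113.4° + T_5 sin 337° = 0.
The known terms sum to (-375, 77.04) N, so -0.3971 T_4 + 0.9205 T_5 = 375 and 0.9178 T_4 − 0.3907 T_5 = -77.04.
Solving simultaneously: T_4 = 109.7 N, T_5 = 454.7 N.

T_5 ≈ 455 N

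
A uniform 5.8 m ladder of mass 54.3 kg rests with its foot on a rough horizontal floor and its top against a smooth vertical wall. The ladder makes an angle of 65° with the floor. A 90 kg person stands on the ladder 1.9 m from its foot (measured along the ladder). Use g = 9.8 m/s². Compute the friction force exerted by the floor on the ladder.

f ≈ 259 N

Torques about the foot: N_wall · 5.8 sin 65° = 54.3×9.8×2.9 cos 65° + 90×9.8×1.9 cos 65° → N_wall = 258.8 N.
ΣF_x = 0: f_floor = N_wall = 258.8 N.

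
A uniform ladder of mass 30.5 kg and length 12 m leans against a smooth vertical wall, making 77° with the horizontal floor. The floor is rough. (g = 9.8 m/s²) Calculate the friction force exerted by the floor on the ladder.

f ≈ 34.5 N

Torques about the foot: N_wall · 12 sin 77° = 30.5×9.8×6 cos 77° → N_wall = 34.503 N.
ΣF_x = 0: f_floor = N_wall = 34.503 N.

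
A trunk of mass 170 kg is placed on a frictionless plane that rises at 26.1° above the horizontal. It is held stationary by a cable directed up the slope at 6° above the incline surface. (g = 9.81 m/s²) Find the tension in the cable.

Take axes along and perpendicular to the incline. Weight components: W sin 26.1° = 733.7 N down-slope, W cos 26.1° = 1498 N into the surface.
Along incline: T cos 6° = W sin 26.1° → T = 737.7 N.
Perpendicular: N = W cos 26.1° − T sin 6° = 1421 N.

T ≈ 738 N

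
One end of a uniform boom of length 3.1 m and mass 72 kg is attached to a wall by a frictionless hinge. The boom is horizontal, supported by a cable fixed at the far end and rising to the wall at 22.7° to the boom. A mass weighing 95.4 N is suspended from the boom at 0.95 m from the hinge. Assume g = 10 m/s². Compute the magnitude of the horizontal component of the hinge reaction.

Take torques about the hinge: T sin 22.7° · 3.1 = 72×10×1.55 + 95.4×0.95 = 1206.6 N·m.
So T = 1206.6 / (0.3859 × 3.1) = 1008.6 N.
ΣF_x = 0: H_x = T cos 22.7° = 930.5 N.

H_x ≈ 930 N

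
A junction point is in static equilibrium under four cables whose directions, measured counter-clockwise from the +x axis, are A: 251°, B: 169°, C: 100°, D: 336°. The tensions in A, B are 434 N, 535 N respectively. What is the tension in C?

T_C ≈ 667 N

Resolve: ΣF_x = 434 cos 251° + 535 cos 169° + T_C cos 100° + T_D cos 336° = 0.
        ΣF_y = 434 sin 251° + 535 sin 169° + T_C sin 100° + T_D sin 336° = 0.
The known terms sum to (-666.5, -308.3) N, so -0.1736 T_C + 0.9135 T_D = 666.5 and 0.9848 T_C − 0.4067 T_D = 308.3.
Solving simultaneously: T_C = 666.7 N, T_D = 856.3 N.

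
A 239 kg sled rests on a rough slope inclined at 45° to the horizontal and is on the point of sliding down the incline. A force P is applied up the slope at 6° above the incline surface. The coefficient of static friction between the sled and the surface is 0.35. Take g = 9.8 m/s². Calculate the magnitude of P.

On the verge of sliding down the incline, friction equals μN and acts up the slope.
Perpendicular: N + P sin 6° = W cos 45° = 1656 N.
Along incline: P cos 6° + μN = W sin 45° with W sin 45° = 1656 N.
Solving the pair for P and N: P = 1124 N, N = 1539 N (and f = μN = 538.6 N).

P ≈ 1120 N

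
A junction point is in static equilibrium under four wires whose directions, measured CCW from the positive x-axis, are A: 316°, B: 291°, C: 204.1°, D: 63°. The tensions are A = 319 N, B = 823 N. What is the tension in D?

T_D ≈ 1780 N

Resolve: ΣF_x = 319 cos 316° + 823 cos 291° + T_C cos 204.1° + T_D cos 63° = 0.
        ΣF_y = 319 sin 316° + 823 sin 291° + T_C sin 204.1° + T_D sin 63° = 0.
The known terms sum to (524.4, -989.9) N, so -0.9128 T_C + 0.4540 T_D = -524.4 and -0.4083 T_C + 0.8910 T_D = 989.9.
Solving simultaneously: T_C = 1460 N, T_D = 1780 N.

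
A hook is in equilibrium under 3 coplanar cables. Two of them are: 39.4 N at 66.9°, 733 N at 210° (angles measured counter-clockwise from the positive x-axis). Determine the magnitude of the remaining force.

F ≈ 702 N

Sum the known components: ΣF_x = -619.3 N, ΣF_y = -330.3 N.
For equilibrium the remaining force must supply (−ΣF_x, −ΣF_y) = (619.3, 330.3) N.
Magnitude = √((619.3)² + (330.3)²) = 701.9 N; direction = atan2(330.3, 619.3) = 28.1°.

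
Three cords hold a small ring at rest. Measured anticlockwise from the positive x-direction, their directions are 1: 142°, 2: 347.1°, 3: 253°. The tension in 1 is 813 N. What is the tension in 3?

Resolve: ΣF_x = 813 cos 142° + T_2 cos 347.1° + T_3 cos 253° = 0.
        ΣF_y = 813 sin 142° + T_2 sin 347.1° + T_3 sin 253° = 0.
The known terms sum to (-640.7, 500.5) N, so 0.9748 T_2 − 0.2924 T_3 = 640.7 and -0.2233 T_2 − 0.9563 T_3 = -500.5.
Solving simultaneously: T_2 = 760.9 N, T_3 = 345.8 N.

T_3 ≈ 346 N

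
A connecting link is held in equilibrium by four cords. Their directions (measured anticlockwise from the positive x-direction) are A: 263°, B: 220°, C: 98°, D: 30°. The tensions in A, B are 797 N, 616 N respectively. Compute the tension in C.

Resolve: ΣF_x = 797 cos 263° + 616 cos 220° + T_C cos 98° + T_D cos 30° = 0.
        ΣF_y = 797 sin 263° + 616 sin 220° + T_C sin 98° + T_D sin 30° = 0.
The known terms sum to (-569, -1187) N, so -0.1392 T_C + 0.8660 T_D = 569 and 0.9903 T_C + 0.5000 T_D = 1187.
Solving simultaneously: T_C = 801.9 N, T_D = 785.9 N.

T_C ≈ 802 N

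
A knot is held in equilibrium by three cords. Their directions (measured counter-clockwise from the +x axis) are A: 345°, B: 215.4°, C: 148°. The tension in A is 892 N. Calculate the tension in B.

Resolve: ΣF_x = 892 cos 345° + T_B cos 215.4° + T_C cos 148° = 0.
        ΣF_y = 892 sin 345° + T_B sin 215.4° + T_C sin 148° = 0.
The known terms sum to (861.6, -230.9) N, so -0.8151 T_B − 0.8480 T_C = -861.6 and -0.5793 T_B + 0.5299 T_C = 230.9.
Solving simultaneously: T_B = 282.5 N, T_C = 744.5 N.

T_B ≈ 282 N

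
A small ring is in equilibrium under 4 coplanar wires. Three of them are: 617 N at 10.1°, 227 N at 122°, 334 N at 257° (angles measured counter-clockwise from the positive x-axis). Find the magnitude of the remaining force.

Sum the known components: ΣF_x = 412 N, ΣF_y = -24.73 N.
For equilibrium the remaining force must supply (−ΣF_x, −ΣF_y) = (-412, 24.73) N.
Magnitude = √((-412)² + (24.73)²) = 412.8 N; direction = atan2(24.73, -412) = 176.6°.

F ≈ 413 N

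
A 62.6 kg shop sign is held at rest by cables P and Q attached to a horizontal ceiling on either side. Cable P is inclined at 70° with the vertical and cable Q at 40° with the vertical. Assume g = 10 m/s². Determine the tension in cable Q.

T_Q ≈ 626 N

Angles from the horizontal: cable P is 90° − 70° = 20°, cable Q is 90° − 40° = 50°.
Weight W = 62.6 × 10 = 626 N acts straight down.
Horizontal: T_P cos 20° = T_Q cos 50°  →  T_P = 0.684 T_Q.
Vertical: T_P sin 20° + T_Q sin 50° = 626.
Substituting the horizontal relation into the vertical equation gives 1 T_Q = 626, so T_Q = 626 N.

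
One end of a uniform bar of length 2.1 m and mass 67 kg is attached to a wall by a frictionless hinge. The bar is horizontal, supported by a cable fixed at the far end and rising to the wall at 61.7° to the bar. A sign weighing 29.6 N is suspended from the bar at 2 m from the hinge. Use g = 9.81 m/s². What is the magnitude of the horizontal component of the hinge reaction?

H_x ≈ 192 N

Take torques about the hinge: T sin 61.7° · 2.1 = 67×9.81×1.05 + 29.6×2 = 749.33 N·m.
So T = 749.33 / (0.8805 × 2.1) = 405.26 N.
ΣF_x = 0: H_x = T cos 61.7° = 192.13 N.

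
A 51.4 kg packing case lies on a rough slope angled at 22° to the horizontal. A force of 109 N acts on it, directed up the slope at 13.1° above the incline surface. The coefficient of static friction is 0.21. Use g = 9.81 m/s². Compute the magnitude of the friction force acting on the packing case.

Axes along / perpendicular to the incline. W sin 22° = 188.9 N down-slope; W cos 22° = 467.5 N into the surface.
Perpendicular: N = W cos 22° − P sin 13.1° = 467.5 − 24.7 = 442.8 N.
Along incline: P cos 13.1° + f = W sin 22° (friction acts up-slope) → f = 188.9 − 106.2 = 82.73 N.
|f| = 82.73 N ≤ μN = 92.99 N, so the packing case is indeed static.

f ≈ 82.7 N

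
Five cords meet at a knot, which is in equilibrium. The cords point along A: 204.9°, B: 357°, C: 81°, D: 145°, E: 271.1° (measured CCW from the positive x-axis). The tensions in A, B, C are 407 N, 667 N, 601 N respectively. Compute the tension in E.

T_E ≈ 670 N

Resolve: ΣF_x = 407 cos 204.9° + 667 cos 357° + 601 cos 81° + T_D cos 145° + T_E cos 271.1° = 0.
        ΣF_y = 407 sin 204.9° + 667 sin 357° + 601 sin 81° + T_D sin 145° + T_E sin 271.1° = 0.
The known terms sum to (390.9, 387.3) N, so -0.8192 T_D + 0.0192 T_E = -390.9 and 0.5736 T_D − 0.9998 T_E = -387.3.
Solving simultaneously: T_D = 493 N, T_E = 670.2 N.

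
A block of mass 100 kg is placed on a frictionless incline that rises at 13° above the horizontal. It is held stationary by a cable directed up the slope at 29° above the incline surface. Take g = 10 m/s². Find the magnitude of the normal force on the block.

N ≈ 850 N

Take axes along and perpendicular to the incline. Weight components: W sin 13° = 225 N down-slope, W cos 13° = 974.4 N into the surface.
Along incline: T cos 29° = W sin 13° → T = 257.2 N.
Perpendicular: N = W cos 13° − T sin 29° = 849.7 N.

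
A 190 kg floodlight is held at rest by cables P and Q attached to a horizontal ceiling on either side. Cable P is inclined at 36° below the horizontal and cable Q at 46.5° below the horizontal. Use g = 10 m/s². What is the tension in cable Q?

Weight W = 190 × 10 = 1900 N acts straight down.
Horizontal: T_P cos 36° = T_Q cos 46.5°  →  T_P = 0.8509 T_Q.
Vertical: T_P sin 36° + T_Q sin 46.5° = 1900.
Substituting the horizontal relation into the vertical equation gives 1.225 T_Q = 1900, so T_Q = 1550 N.

T_Q ≈ 1550 N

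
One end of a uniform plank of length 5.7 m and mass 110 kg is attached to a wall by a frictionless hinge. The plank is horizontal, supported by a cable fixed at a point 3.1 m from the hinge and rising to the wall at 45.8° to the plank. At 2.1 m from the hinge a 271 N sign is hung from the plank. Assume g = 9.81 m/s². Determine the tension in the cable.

T ≈ 1640 N

Take torques about the hinge: T sin 45.8° · 3.1 = 110×9.81×2.85 + 271×2.1 = 3644.5 N·m.
So T = 3644.5 / (0.7169 × 3.1) = 1639.9 N.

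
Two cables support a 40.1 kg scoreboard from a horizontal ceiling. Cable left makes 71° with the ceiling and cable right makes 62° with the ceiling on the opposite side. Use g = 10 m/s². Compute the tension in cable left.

T_left ≈ 257 N

Weight W = 40.1 × 10 = 401 N acts straight down.
Horizontal: T_left cos 71° = T_right cos 62°  →  T_right = 0.6935 T_left.
Vertical: T_left sin 71° + T_right sin 62° = 401.
Substituting the horizontal relation into the vertical equation gives 1.558 T_left = 401, so T_left = 257.4 N.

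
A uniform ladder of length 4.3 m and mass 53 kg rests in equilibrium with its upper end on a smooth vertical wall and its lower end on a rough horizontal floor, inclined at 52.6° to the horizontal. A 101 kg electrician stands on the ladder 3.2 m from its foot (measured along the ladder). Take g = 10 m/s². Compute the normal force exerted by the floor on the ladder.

ΣF_y = 0: N_floor = 53×10 + 101×10 = 1540 N.

N_floor ≈ 1540 N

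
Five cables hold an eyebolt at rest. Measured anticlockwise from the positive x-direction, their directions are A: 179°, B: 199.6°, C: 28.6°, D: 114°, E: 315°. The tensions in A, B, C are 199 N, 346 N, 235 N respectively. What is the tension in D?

T_D ≈ 629 N

Resolve: ΣF_x = 199 cos 179° + 346 cos 199.6° + 235 cos 28.6° + T_D cos 114° + T_E cos 315° = 0.
        ΣF_y = 199 sin 179° + 346 sin 199.6° + 235 sin 28.6° + T_D sin 114° + T_E sin 315° = 0.
The known terms sum to (-318.6, -0.1006) N, so -0.4067 T_D + 0.7071 T_E = 318.6 and 0.9135 T_D − 0.7071 T_E = 0.1006.
Solving simultaneously: T_D = 628.8 N, T_E = 812.3 N.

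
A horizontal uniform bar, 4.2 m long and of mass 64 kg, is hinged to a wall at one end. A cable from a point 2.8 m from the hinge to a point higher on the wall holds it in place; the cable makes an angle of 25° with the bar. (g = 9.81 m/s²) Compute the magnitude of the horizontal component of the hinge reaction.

H_x ≈ 1010 N

Take torques about the hinge: T sin 25° · 2.8 = 64×9.81×2.1 = 1318.5 N·m.
So T = 1318.5 / (0.4226 × 2.8) = 1114.2 N.
ΣF_x = 0: H_x = T cos 25° = 1009.8 N.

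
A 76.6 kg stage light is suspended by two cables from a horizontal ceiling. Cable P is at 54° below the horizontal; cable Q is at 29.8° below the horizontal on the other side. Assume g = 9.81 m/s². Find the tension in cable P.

T_P ≈ 656 N

Weight W = 76.6 × 9.81 = 751.4 N acts straight down.
Horizontal: T_P cos 54° = T_Q cos 29.8°  →  T_Q = 0.6774 T_P.
Vertical: T_P sin 54° + T_Q sin 29.8° = 751.4.
Substituting the horizontal relation into the vertical equation gives 1.146 T_P = 751.4, so T_P = 655.9 N.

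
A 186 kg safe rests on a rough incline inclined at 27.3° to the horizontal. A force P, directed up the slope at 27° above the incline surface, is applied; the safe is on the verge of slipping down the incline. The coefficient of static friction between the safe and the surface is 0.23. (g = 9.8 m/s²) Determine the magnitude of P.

P ≈ 589 N

On the verge of sliding down the incline, friction equals μN and acts up the slope.
Perpendicular: N + P sin 27° = W cos 27.3° = 1620 N.
Along incline: P cos 27° + μN = W sin 27.3° with W sin 27.3° = 836 N.
Solving the pair for P and N: P = 589.2 N, N = 1352 N (and f = μN = 311 N).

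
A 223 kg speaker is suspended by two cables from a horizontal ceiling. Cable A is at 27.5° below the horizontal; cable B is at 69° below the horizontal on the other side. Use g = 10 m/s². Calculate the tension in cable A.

Weight W = 223 × 10 = 2230 N acts straight down.
Horizontal: T_A cos 27.5° = T_B cos 69°  →  T_B = 2.475 T_A.
Vertical: T_A sin 27.5° + T_B sin 69° = 2230.
Substituting the horizontal relation into the vertical equation gives 2.772 T_A = 2230, so T_A = 804.3 N.

T_A ≈ 804 N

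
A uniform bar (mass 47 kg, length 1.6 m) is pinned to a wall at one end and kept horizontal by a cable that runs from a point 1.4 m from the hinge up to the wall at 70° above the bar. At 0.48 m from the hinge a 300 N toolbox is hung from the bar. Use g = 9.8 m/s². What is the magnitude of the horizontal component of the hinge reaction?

Take torques about the hinge: T sin 70° · 1.4 = 47×9.8×0.8 + 300×0.48 = 512.48 N·m.
So T = 512.48 / (0.9397 × 1.4) = 389.55 N.
ΣF_x = 0: H_x = T cos 70° = 133.23 N.

H_x ≈ 133 N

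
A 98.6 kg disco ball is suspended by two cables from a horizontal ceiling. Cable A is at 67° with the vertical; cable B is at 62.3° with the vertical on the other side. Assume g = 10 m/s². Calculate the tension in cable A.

Angles from the horizontal: cable A is 90° − 67° = 23°, cable B is 90° − 62.3° = 27.7°.
Weight W = 98.6 × 10 = 986 N acts straight down.
Horizontal: T_A cos 23° = T_B cos 27.7°  →  T_B = 1.04 T_A.
Vertical: T_A sin 23° + T_B sin 27.7° = 986.
Substituting the horizontal relation into the vertical equation gives 0.874 T_A = 986, so T_A = 1128 N.

T_A ≈ 1130 N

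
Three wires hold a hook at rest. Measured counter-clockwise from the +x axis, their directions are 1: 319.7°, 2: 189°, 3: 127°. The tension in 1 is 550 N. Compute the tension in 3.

T_3 ≈ 472 N

Resolve: ΣF_x = 550 cos 319.7° + T_2 cos 189° + T_3 cos 127° = 0.
        ΣF_y = 550 sin 319.7° + T_2 sin 189° + T_3 sin 127° = 0.
The known terms sum to (419.5, -355.7) N, so -0.9877 T_2 − 0.6018 T_3 = -419.5 and -0.1564 T_2 + 0.7986 T_3 = 355.7.
Solving simultaneously: T_2 = 136.9 N, T_3 = 472.3 N.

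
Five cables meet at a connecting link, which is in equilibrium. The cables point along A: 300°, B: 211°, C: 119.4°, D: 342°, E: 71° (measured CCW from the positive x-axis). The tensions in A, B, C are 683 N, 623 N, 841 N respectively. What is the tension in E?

T_E ≈ 358 N

Resolve: ΣF_x = 683 cos 300° + 623 cos 211° + 841 cos 119.4° + T_D cos 342° + T_E cos 71° = 0.
        ΣF_y = 683 sin 300° + 623 sin 211° + 841 sin 119.4° + T_D sin 342° + T_E sin 71° = 0.
The known terms sum to (-605.4, -179.7) N, so 0.9511 T_D + 0.3256 T_E = 605.4 and -0.3090 T_D + 0.9455 T_E = 179.7.
Solving simultaneously: T_D = 514 N, T_E = 358 N.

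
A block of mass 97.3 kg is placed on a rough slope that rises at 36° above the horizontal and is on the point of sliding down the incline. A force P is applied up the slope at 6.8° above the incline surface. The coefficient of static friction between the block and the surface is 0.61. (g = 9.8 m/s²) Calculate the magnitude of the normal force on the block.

N ≈ 760 N

On the verge of sliding down the incline, friction equals μN and acts up the slope.
Perpendicular: N + P sin 6.8° = W cos 36° = 771.4 N.
Along incline: P cos 6.8° + μN = W sin 36° with W sin 36° = 560.5 N.
Solving the pair for P and N: P = 97.64 N, N = 759.9 N (and f = μN = 463.5 N).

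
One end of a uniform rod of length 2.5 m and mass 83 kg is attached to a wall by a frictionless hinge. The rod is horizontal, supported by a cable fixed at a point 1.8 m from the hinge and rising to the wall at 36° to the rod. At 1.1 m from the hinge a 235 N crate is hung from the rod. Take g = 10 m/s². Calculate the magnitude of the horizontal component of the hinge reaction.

H_x ≈ 991 N

Take torques about the hinge: T sin 36° · 1.8 = 83×10×1.25 + 235×1.1 = 1296 N·m.
So T = 1296 / (0.5878 × 1.8) = 1224.9 N.
ΣF_x = 0: H_x = T cos 36° = 990.99 N.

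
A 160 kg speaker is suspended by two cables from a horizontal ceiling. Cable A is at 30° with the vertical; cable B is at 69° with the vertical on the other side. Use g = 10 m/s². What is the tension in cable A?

T_A ≈ 1510 N

Angles from the horizontal: cable A is 90° − 30° = 60°, cable B is 90° − 69° = 21°.
Weight W = 160 × 10 = 1600 N acts straight down.
Horizontal: T_A cos 60° = T_B cos 21°  →  T_B = 0.5356 T_A.
Vertical: T_A sin 60° + T_B sin 21° = 1600.
Substituting the horizontal relation into the vertical equation gives 1.058 T_A = 1600, so T_A = 1512 N.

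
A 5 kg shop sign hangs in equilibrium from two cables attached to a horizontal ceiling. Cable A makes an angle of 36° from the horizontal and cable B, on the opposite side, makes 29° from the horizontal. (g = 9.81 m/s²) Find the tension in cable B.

Weight W = 5 × 9.81 = 49.05 N acts straight down.
Horizontal: T_A cos 36° = T_B cos 29°  →  T_A = 1.081 T_B.
Vertical: T_A sin 36° + T_B sin 29° = 49.05.
Substituting the horizontal relation into the vertical equation gives 1.12 T_B = 49.05, so T_B = 43.78 N.

T_B ≈ 43.8 N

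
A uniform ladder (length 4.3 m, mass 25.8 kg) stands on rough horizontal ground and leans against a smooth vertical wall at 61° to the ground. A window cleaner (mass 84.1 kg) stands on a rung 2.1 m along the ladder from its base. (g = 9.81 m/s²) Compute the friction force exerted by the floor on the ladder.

Torques about the foot: N_wall · 4.3 sin 61° = 25.8×9.81×2.15 cos 61° + 84.1×9.81×2.1 cos 61° → N_wall = 293.49 N.
ΣF_x = 0: f_floor = N_wall = 293.49 N.

f ≈ 293 N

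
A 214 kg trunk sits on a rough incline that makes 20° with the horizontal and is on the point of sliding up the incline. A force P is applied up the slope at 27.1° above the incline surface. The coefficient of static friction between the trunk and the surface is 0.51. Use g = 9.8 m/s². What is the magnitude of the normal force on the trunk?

N ≈ 1270 N

On the verge of sliding up the incline, friction equals μN and acts down the slope.
Perpendicular: N + P sin 27.1° = W cos 20° = 1971 N.
Along incline: P cos 27.1° = W sin 20° + μN  with W sin 20° = 717.3 N.
Solving the pair for P and N: P = 1534 N, N = 1272 N (and f = μN = 648.6 N).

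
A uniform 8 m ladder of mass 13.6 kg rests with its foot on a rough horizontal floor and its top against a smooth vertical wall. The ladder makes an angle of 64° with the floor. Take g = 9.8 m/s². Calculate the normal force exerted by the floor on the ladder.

ΣF_y = 0: N_floor = 13.6×9.8 = 133.28 N.

N_floor ≈ 133 N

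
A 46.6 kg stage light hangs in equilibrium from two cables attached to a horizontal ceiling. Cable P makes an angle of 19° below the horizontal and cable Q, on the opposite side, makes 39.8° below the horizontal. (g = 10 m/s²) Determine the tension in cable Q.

Weight W = 46.6 × 10 = 466 N acts straight down.
Horizontal: T_P cos 19° = T_Q cos 39.8°  →  T_P = 0.8126 T_Q.
Vertical: T_P sin 19° + T_Q sin 39.8° = 466.
Substituting the horizontal relation into the vertical equation gives 0.9047 T_Q = 466, so T_Q = 515.1 N.

T_Q ≈ 515 N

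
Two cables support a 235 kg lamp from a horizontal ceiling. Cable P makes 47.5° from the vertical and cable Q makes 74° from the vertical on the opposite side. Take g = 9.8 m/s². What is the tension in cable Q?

Angles from the horizontal: cable P is 90° − 47.5° = 42.5°, cable Q is 90° − 74° = 16°.
Weight W = 235 × 9.8 = 2303 N acts straight down.
Horizontal: T_P cos 42.5° = T_Q cos 16°  →  T_P = 1.304 T_Q.
Vertical: T_P sin 42.5° + T_Q sin 16° = 2303.
Substituting the horizontal relation into the vertical equation gives 1.156 T_Q = 2303, so T_Q = 1991 N.

T_Q ≈ 1990 N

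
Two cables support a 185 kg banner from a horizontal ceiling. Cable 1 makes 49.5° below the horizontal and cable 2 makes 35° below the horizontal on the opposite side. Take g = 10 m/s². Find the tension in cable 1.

T_1 ≈ 1520 N

Weight W = 185 × 10 = 1850 N acts straight down.
Horizontal: T_1 cos 49.5° = T_2 cos 35°  →  T_2 = 0.7928 T_1.
Vertical: T_1 sin 49.5° + T_2 sin 35° = 1850.
Substituting the horizontal relation into the vertical equation gives 1.215 T_1 = 1850, so T_1 = 1522 N.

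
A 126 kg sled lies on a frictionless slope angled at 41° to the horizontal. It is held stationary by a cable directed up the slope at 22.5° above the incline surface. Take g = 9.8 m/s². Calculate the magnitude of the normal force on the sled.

N ≈ 596 N

Take axes along and perpendicular to the incline. Weight components: W sin 41° = 810.1 N down-slope, W cos 41° = 931.9 N into the surface.
Along incline: T cos 22.5° = W sin 41° → T = 876.8 N.
Perpendicular: N = W cos 41° − T sin 22.5° = 596.4 N.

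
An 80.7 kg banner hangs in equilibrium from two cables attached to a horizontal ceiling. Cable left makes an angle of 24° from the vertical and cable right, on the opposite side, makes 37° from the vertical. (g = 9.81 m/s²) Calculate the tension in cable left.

Angles from the horizontal: cable left is 90° − 24° = 66°, cable right is 90° − 37° = 53°.
Weight W = 80.7 × 9.81 = 791.7 N acts straight down.
Horizontal: T_left cos 66° = T_right cos 53°  →  T_right = 0.6758 T_left.
Vertical: T_left sin 66° + T_right sin 53° = 791.7.
Substituting the horizontal relation into the vertical equation gives 1.453 T_left = 791.7, so T_left = 544.7 N.

T_left ≈ 545 N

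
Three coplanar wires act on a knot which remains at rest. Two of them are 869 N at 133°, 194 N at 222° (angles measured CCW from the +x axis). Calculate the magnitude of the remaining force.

Sum the known components: ΣF_x = -736.8 N, ΣF_y = 505.7 N.
For equilibrium the remaining force must supply (−ΣF_x, −ΣF_y) = (736.8, -505.7) N.
Magnitude = √((736.8)² + (-505.7)²) = 893.7 N; direction = atan2(-505.7, 736.8) = 325.5°.

F ≈ 894 N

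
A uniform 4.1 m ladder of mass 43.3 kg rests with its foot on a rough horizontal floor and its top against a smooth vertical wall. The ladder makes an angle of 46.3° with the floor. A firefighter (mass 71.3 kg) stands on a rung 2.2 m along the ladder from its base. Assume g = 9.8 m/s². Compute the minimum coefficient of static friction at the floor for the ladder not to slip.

μ_min ≈ 0.500

ΣF_y = 0: N_floor = 43.3×9.8 + 71.3×9.8 = 1123.1 N.
Torques about the foot: N_wall · 4.1 sin 46.3° = 43.3×9.8×2.05 cos 46.3° + 71.3×9.8×2.2 cos 46.3° → N_wall = 561.05 N.
ΣF_x = 0: f_floor = N_wall = 561.05 N.
μ_min = f_floor / N_floor = 561.05 / 1123.1 = 0.4996.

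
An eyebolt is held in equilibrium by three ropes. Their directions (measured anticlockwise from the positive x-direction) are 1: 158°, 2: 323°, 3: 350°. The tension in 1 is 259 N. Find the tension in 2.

T_2 ≈ 119 N

Resolve: ΣF_x = 259 cos 158° + T_2 cos 323° + T_3 cos 350° = 0.
        ΣF_y = 259 sin 158° + T_2 sin 323° + T_3 sin 350° = 0.
The known terms sum to (-240.1, 97.02) N, so 0.7986 T_2 + 0.9848 T_3 = 240.1 and -0.6018 T_2 − 0.1736 T_3 = -97.02.
Solving simultaneously: T_2 = 118.6 N, T_3 = 147.7 N.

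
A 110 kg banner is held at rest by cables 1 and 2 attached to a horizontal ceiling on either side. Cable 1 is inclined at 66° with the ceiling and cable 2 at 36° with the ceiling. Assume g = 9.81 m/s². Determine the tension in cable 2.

Weight W = 110 × 9.81 = 1079 N acts straight down.
Horizontal: T_1 cos 66° = T_2 cos 36°  →  T_1 = 1.989 T_2.
Vertical: T_1 sin 66° + T_2 sin 36° = 1079.
Substituting the horizontal relation into the vertical equation gives 2.405 T_2 = 1079, so T_2 = 448.7 N.

T_2 ≈ 449 N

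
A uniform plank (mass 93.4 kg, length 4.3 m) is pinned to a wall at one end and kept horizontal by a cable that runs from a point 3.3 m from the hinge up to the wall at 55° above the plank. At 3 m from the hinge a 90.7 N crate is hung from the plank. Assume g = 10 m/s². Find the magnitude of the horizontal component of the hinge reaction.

Take torques about the hinge: T sin 55° · 3.3 = 93.4×10×2.15 + 90.7×3 = 2280.2 N·m.
So T = 2280.2 / (0.8192 × 3.3) = 843.52 N.
ΣF_x = 0: H_x = T cos 55° = 483.82 N.

H_x ≈ 484 N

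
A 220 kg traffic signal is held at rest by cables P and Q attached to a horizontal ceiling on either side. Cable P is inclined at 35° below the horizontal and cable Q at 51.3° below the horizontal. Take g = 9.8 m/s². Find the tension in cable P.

T_P ≈ 1350 N

Weight W = 220 × 9.8 = 2156 N acts straight down.
Horizontal: T_P cos 35° = T_Q cos 51.3°  →  T_Q = 1.31 T_P.
Vertical: T_P sin 35° + T_Q sin 51.3° = 2156.
Substituting the horizontal relation into the vertical equation gives 1.596 T_P = 2156, so T_P = 1351 N.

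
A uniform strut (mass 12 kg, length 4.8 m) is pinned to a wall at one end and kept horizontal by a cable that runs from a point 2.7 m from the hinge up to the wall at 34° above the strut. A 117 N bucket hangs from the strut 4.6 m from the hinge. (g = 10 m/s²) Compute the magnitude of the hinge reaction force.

|H| ≈ 459 N

Take torques about the hinge: T sin 34° · 2.7 = 12×10×2.4 + 117×4.6 = 826.2 N·m.
So T = 826.2 / (0.5592 × 2.7) = 547.22 N.
ΣF_x = 0: H_x = T cos 34° = 453.66 N.
ΣF_y = 0: H_y = (12×10 + 117) − T sin 34° = 237 − 306 = -69 N.
|H| = √(H_x² + H_y²) = √((453.66)² + (-69)²) = 458.88 N.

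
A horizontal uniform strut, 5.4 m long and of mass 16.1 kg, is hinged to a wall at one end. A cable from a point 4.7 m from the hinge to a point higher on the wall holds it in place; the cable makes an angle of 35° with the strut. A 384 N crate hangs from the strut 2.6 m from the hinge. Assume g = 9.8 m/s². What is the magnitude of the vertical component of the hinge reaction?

|H_y| ≈ 239 N

Take torques about the hinge: T sin 35° · 4.7 = 16.1×9.8×2.7 + 384×2.6 = 1424.4 N·m.
So T = 1424.4 / (0.5736 × 4.7) = 528.38 N.
ΣF_y = 0: H_y = (16.1×9.8 + 384) − T sin 35° = 541.78 − 303.07 = 238.71 N.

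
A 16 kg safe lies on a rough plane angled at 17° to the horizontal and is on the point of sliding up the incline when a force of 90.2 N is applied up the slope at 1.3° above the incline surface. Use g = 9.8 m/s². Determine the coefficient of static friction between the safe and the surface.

On the verge of sliding up the incline, friction is at its maximum μN and acts down the slope.
Perpendicular to incline: N = W cos 17° − P sin 1.3° = 149.9 − 2.046 = 147.9 N.
Along incline: P cos 1.3° − μN = W sin 17° → μ = −(W sin 17° − P cos 1.3°) / N = 0.2997.

μ ≈ 0.300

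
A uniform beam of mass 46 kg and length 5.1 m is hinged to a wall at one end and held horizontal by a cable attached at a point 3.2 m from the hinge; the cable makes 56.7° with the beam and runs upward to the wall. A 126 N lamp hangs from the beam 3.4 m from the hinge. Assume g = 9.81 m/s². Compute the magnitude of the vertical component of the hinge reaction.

|H_y| ≈ 83.8 N

Take torques about the hinge: T sin 56.7° · 3.2 = 46×9.81×2.55 + 126×3.4 = 1579.1 N·m.
So T = 1579.1 / (0.8358 × 3.2) = 590.41 N.
ΣF_y = 0: H_y = (46×9.81 + 126) − T sin 56.7° = 577.26 − 493.47 = 83.787 N.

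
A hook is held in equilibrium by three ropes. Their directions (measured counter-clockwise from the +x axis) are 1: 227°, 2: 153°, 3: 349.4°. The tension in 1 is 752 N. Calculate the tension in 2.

Resolve: ΣF_x = 752 cos 227° + T_2 cos 153° + T_3 cos 349.4° = 0.
        ΣF_y = 752 sin 227° + T_2 sin 153° + T_3 sin 349.4° = 0.
The known terms sum to (-512.9, -550) N, so -0.8910 T_2 + 0.9829 T_3 = 512.9 and 0.4540 T_2 − 0.1840 T_3 = 550.
Solving simultaneously: T_2 = 2249 N, T_3 = 2560 N.

T_2 ≈ 2250 N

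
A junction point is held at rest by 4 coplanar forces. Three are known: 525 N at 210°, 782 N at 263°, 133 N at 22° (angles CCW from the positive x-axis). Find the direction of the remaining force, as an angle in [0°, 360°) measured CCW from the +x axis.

Sum the known components: ΣF_x = -426.6 N, ΣF_y = -988.8 N.
For equilibrium the remaining force must supply (−ΣF_x, −ΣF_y) = (426.6, 988.8) N.
Magnitude = √((426.6)² + (988.8)²) = 1077 N; direction = atan2(988.8, 426.6) = 66.7°.

θ ≈ 66.7°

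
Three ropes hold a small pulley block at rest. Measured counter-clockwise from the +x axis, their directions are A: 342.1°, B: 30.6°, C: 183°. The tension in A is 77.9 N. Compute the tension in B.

Resolve: ΣF_x = 77.9 cos 342.1° + T_B cos 30.6° + T_C cos 183° = 0.
        ΣF_y = 77.9 sin 342.1° + T_B sin 30.6° + T_C sin 183° = 0.
The known terms sum to (74.13, -23.94) N, so 0.8607 T_B − 0.9986 T_C = -74.13 and 0.5090 T_B − 0.0523 T_C = 23.94.
Solving simultaneously: T_B = 59.98 N, T_C = 125.9 N.

T_B ≈ 60 N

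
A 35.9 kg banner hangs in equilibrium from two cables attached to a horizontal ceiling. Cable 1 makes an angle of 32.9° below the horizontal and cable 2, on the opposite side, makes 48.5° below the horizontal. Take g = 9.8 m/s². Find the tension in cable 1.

Weight W = 35.9 × 9.8 = 351.8 N acts straight down.
Horizontal: T_1 cos 32.9° = T_2 cos 48.5°  →  T_2 = 1.267 T_1.
Vertical: T_1 sin 32.9° + T_2 sin 48.5° = 351.8.
Substituting the horizontal relation into the vertical equation gives 1.492 T_1 = 351.8, so T_1 = 235.8 N.

T_1 ≈ 236 N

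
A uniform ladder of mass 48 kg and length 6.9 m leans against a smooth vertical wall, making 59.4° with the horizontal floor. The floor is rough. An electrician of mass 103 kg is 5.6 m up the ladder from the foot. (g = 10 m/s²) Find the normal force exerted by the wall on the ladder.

N_wall ≈ 636 N

Torques about the foot: N_wall · 6.9 sin 59.4° = 48×10×3.45 cos 59.4° + 103×10×5.6 cos 59.4° → N_wall = 636.31 N.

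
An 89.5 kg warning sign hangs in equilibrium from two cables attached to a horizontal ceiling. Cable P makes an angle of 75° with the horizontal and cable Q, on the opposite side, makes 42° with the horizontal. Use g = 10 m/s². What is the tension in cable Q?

T_Q ≈ 260 N

Weight W = 89.5 × 10 = 895 N acts straight down.
Horizontal: T_P cos 75° = T_Q cos 42°  →  T_P = 2.871 T_Q.
Vertical: T_P sin 75° + T_Q sin 42° = 895.
Substituting the horizontal relation into the vertical equation gives 3.443 T_Q = 895, so T_Q = 260 N.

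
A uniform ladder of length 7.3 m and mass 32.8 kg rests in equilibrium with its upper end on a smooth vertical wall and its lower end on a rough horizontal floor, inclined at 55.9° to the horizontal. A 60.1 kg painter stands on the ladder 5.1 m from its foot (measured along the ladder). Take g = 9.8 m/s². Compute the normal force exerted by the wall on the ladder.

N_wall ≈ 387 N

Torques about the foot: N_wall · 7.3 sin 55.9° = 32.8×9.8×3.65 cos 55.9° + 60.1×9.8×5.1 cos 55.9° → N_wall = 387.41 N.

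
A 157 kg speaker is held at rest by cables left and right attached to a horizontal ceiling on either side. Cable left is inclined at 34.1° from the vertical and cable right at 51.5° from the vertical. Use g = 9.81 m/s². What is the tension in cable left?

Angles from the horizontal: cable left is 90° − 34.1° = 55.9°, cable right is 90° − 51.5° = 38.5°.
Weight W = 157 × 9.81 = 1540 N acts straight down.
Horizontal: T_left cos 55.9° = T_right cos 38.5°  →  T_right = 0.7164 T_left.
Vertical: T_left sin 55.9° + T_right sin 38.5° = 1540.
Substituting the horizontal relation into the vertical equation gives 1.274 T_left = 1540, so T_left = 1209 N.

T_left ≈ 1210 N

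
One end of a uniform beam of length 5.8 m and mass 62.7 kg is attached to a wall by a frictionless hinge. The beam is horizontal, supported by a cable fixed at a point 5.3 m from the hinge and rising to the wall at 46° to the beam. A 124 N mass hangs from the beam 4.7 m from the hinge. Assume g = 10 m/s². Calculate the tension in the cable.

Take torques about the hinge: T sin 46° · 5.3 = 62.7×10×2.9 + 124×4.7 = 2401.1 N·m.
So T = 2401.1 / (0.7193 × 5.3) = 629.8 N.

T ≈ 630 N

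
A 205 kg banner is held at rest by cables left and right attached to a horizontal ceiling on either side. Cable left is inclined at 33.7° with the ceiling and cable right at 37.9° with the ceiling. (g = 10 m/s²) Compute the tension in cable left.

Weight W = 205 × 10 = 2050 N acts straight down.
Horizontal: T_left cos 33.7° = T_right cos 37.9°  →  T_right = 1.054 T_left.
Vertical: T_left sin 33.7° + T_right sin 37.9° = 2050.
Substituting the horizontal relation into the vertical equation gives 1.203 T_left = 2050, so T_left = 1705 N.

T_left ≈ 1700 N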